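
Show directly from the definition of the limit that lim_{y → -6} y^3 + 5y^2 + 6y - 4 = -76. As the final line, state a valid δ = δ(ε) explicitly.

δ = min(2, ε/84)

Let ε > 0 be given. We want δ > 0 such that 0 < |y + 6| < δ implies |(y^3 + 5y^2 + 6y - 4) + 76| < ε.
(y^3 + 5y^2 + 6y - 4) + 76 = y^3 + 5y^2 + 6y + 72 = (y + 6)(y^2 - y + 12).
So |(y^3 + 5y^2 + 6y - 4) + 76| = |y + 6|·|y^2 - y + 12|.
Assume first that |y + 6| < 2, so |y| < 8. Then |y^2 - y + 12| ≤ 8^2 + 8 + 12 = 84.
Hence |(y^3 + 5y^2 + 6y - 4) + 76| ≤ 84|y + 6| < ε provided |y + 6| < ε/84.
Take δ = min(2, ε/84). Then 0 < |y + 6| < δ gives both |y + 6| < 2 and |y + 6| < ε/84, so |(y^3 + 5y^2 + 6y - 4) + 76| < ε.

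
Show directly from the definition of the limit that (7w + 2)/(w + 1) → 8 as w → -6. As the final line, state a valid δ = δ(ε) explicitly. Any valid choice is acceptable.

Suppose ε > 0. We want δ > 0 with 0 < |w + 6| < δ ⇒ |(7w + 2)/(w + 1) − 8| < ε.
Combining over a common denominator, (7w + 2)/(w + 1) − 8 = [(7w + 2)·(-5) − (-40)·(w + 1)] / [(-5)·(w + 1)] = 5(w + 6) / ((-5)(w + 1)).
So |(7w + 2)/(w + 1) − 8| = 5|w + 6| / (5·|w + 1|).
Restrict δ ≤ 5/2. Then |w + 6| < 5/2 gives |w + 1| = |(w + 6) + (-5)| ≥ 5 − 5/2 = 5/2.
Hence |(7w + 2)/(w + 1) − 8| < 5|w + 6|/(5·(5/2)) = (2/5)|w + 6|, which is < ε once |w + 6| < (5/2)ε.
Take δ = min(5/2, (5/2)ε). Then 0 < |w + 6| < δ forces both bounds, so |(7w + 2)/(w + 1) − 8| < ε.

δ = min(5/2, (5/2)ε)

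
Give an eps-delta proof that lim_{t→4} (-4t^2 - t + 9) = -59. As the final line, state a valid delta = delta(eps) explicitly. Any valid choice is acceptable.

delta = min(1, eps/37)

Let eps > 0. We want delta > 0 such that 0 < |t − 4| < delta implies |(-4t^2 - t + 9) + 59| < eps.
(-4t^2 - t + 9) + 59 = -4t^2 - t + 68 = (t − 4)(-4t - 17).
So |(-4t^2 - t + 9) + 59| = |t − 4|·|-4t - 17|.
Assume first that |t − 4| < 1, so |t| < 5. Then |-4t - 17| ≤ 4·5 + 17 = 37.
Hence |(-4t^2 - t + 9) + 59| ≤ 37|t − 4| < eps provided |t − 4| < eps/37.
Take delta = min(1, eps/37). Then 0 < |t − 4| < delta gives both |t − 4| < 1 and |t − 4| < eps/37, so |(-4t^2 - t + 9) + 59| < eps.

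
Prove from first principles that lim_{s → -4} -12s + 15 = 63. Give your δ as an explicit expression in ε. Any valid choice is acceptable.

Suppose ε > 0. We need δ > 0 so that 0 < |s + 4| < δ implies |(-12s + 15) − 63| < ε.
|(-12s + 15) − 63| = |-12s - 48| = 12|s + 4|.
Thus it suffices that |s + 4| < ε/12.
Choosing δ = ε/12 gives |(-12s + 15) − 63| = 12|s + 4| < ε whenever |s + 4| < δ.

δ = ε/12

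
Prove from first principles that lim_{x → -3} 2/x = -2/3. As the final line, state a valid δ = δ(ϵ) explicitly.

δ = min(3/2, (9/4)ϵ)

Let ϵ > 0. We seek δ > 0 such that 0 < |x + 3| < δ implies |2/x + 2/3| < ϵ.
|2/x + 2/3| = 2·|-3 − x|/(3·|x|) = 2|x + 3|/(3|x|).
Restrict δ ≤ 3/2. Then |x + 3| < 3/2 gives |x| > 3/2, so 3|x| > 9/2.
Then |2/x + 2/3| < 2|x + 3|/(9/2), which is < ϵ when |x + 3| < (9/4)ϵ.
Take δ = min(3/2, (9/4)ϵ). Then 0 < |x + 3| < δ gives both |x + 3| < 3/2 and |x + 3| < (9/4)ϵ, so |2/x + 2/3| < ϵ.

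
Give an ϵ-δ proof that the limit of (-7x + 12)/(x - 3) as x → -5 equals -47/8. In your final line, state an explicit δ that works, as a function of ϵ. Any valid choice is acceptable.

Let ϵ > 0 be given. We want δ > 0 with 0 < |x + 5| < δ ⇒ |(-7x + 12)/(x - 3) + 47/8| < ϵ.
Combining over a common denominator, (-7x + 12)/(x - 3) + 47/8 = [(-7x + 12)·(-8) − 47·(x - 3)] / [(-8)·(x - 3)] = 9(x + 5) / ((-8)(x - 3)).
So |(-7x + 12)/(x - 3) + 47/8| = 9|x + 5| / (8·|x − 3|).
Require δ ≤ 4, so |x − 3| ≥ |-8| − |x + 5| > 8 − 4 = 4.
Hence |(-7x + 12)/(x - 3) + 47/8| < 9|x + 5|/(8·4) = (9/32)|x + 5|, which is < ϵ once |x + 5| < (32/9)ϵ.
Take δ = min(4, (32/9)ϵ). Then 0 < |x + 5| < δ forces both bounds, so |(-7x + 12)/(x - 3) + 47/8| < ϵ.

δ = min(4, (32/9)ϵ)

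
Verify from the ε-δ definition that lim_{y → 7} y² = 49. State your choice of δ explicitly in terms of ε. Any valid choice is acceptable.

Fix ε > 0. We seek δ > 0 with 0 < |y − 7| < δ ⇒ |y² − 49| < ε.
Factor: y² − 49 = (y − 7)(y + 7), so |y² − 49| = |y − 7|·|y + 7|.
Restrict δ ≤ 2. Then |y − 7| < 2 gives |y| < 9, so by the triangle inequality |y + 7| ≤ 9 + 7 = 16.
Hence |y² − 49| ≤ 16|y − 7|, which is < ε once |y − 7| < ε/16.
Take δ = min(2, ε/16). If 0 < |y − 7| < δ then both bounds hold and |y² − 49| ≤ 16|y − 7| < 16·(ε/16) = ε.

δ = min(2, ε/16)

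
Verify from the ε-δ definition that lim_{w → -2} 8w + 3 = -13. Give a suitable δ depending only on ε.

Let ε > 0. We need δ > 0 so that 0 < |w + 2| < δ implies |(8w + 3) + 13| < ε.
|(8w + 3) + 13| = |8w + 16| = 8|w + 2|.
So 8|w + 2| < ε exactly when |w + 2| < ε/8.
Take δ = ε/8. If 0 < |w + 2| < δ then |(8w + 3) + 13| = 8|w + 2| < 8·(ε/8) = ε.

δ = ε/8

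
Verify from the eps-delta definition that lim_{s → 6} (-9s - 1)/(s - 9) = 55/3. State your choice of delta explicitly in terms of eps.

delta = min(3/2, (9/164)eps)

Let eps > 0. We want delta > 0 with 0 < |s − 6| < delta ⇒ |(-9s - 1)/(s - 9) − (55/3)| < eps.
Combining over a common denominator, (-9s - 1)/(s - 9) − (55/3) = [(-9s - 1)·(-3) − (-55)·(s - 9)] / [(-3)·(s - 9)] = 82(s − 6) / ((-3)(s - 9)).
So |(-9s - 1)/(s - 9) − (55/3)| = 82|s − 6| / (3·|s − 9|).
Restrict delta ≤ 3/2. Then |s − 6| < 3/2 gives |s − 9| = |(s − 6) + (-3)| ≥ 3 − 3/2 = 3/2.
Hence |(-9s - 1)/(s - 9) − (55/3)| < 82|s − 6|/(3·(3/2)) = (164/9)|s − 6|, which is < eps once |s − 6| < (9/164)eps.
Take delta = min(3/2, (9/164)eps). Then 0 < |s − 6| < delta forces both bounds, so |(-9s - 1)/(s - 9) − (55/3)| < eps.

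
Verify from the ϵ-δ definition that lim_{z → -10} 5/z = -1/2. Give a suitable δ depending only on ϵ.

Let ϵ > 0. We seek δ > 0 such that 0 < |z + 10| < δ implies |5/z + 1/2| < ϵ.
|5/z + 1/2| = 5·|-10 − z|/(10·|z|) = 5|z + 10|/(10|z|).
Restrict δ ≤ 5. Then |z + 10| < 5 gives |z| > 5, so 10|z| > 50.
Then |5/z + 1/2| < 5|z + 10|/50, which is < ϵ when |z + 10| < 10ϵ.
Take δ = min(5, 10ϵ). Then 0 < |z + 10| < δ gives both |z + 10| < 5 and |z + 10| < 10ϵ, so |5/z + 1/2| < ϵ.

δ = min(5, 10ϵ)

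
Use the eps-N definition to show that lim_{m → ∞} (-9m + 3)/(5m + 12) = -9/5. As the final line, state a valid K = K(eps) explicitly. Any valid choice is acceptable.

Let eps > 0 be given. For m ≥ 1, |(-9m + 3)/(5m + 12) + 9/5| = |123|/(5(5m + 12)) = 123/(5(5m + 12)).
Since 5m + 12 ≥ 5m for m ≥ 1, this is ≤ 123/(5·5m) = (123/25)/m.
So |(-9m + 3)/(5m + 12) + 9/5| < eps whenever m > (123/25)/eps.
Take K = (123/25)/eps. If m > K then |(-9m + 3)/(5m + 12) + 9/5| ≤ (123/25)/m < eps.

K = (123/25)/eps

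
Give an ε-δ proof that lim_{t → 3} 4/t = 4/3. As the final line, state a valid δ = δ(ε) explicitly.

δ = min(3/2, (9/8)ε)

Suppose ε > 0. We seek δ > 0 such that 0 < |t − 3| < δ implies |4/t − (4/3)| < ε.
|4/t − (4/3)| = 4·|3 − t|/(3·|t|) = 4|t − 3|/(3|t|).
Restrict δ ≤ 3/2. Then |t − 3| < 3/2 gives |t| > 3/2, so 3|t| > 9/2.
Then |4/t − (4/3)| < 4|t − 3|/(9/2), which is < ε when |t − 3| < (9/8)ε.
Take δ = min(3/2, (9/8)ε). Then 0 < |t − 3| < δ gives both |t − 3| < 3/2 and |t − 3| < (9/8)ε, so |4/t − (4/3)| < ε.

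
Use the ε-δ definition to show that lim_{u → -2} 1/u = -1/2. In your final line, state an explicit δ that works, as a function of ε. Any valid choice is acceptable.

δ = min(1, 2ε)

Let ε > 0. We seek δ > 0 such that 0 < |u + 2| < δ implies |1/u + 1/2| < ε.
|1/u + 1/2| = |-2 − u|/(2·|u|) = |u + 2|/(2|u|).
Require δ ≤ 1 so that |u| > 2 − 1 = 1, hence 2|u| > 2.
Then |1/u + 1/2| < |u + 2|/2, which is < ε when |u + 2| < 2ε.
Take δ = min(1, 2ε). Then 0 < |u + 2| < δ gives both |u + 2| < 1 and |u + 2| < 2ε, so |1/u + 1/2| < ε.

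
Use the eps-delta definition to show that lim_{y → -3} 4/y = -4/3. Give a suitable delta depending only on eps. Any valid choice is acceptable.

delta = min(3/2, (9/8)eps)

Let eps > 0 be given. We seek delta > 0 such that 0 < |y + 3| < delta implies |4/y + 4/3| < eps.
|4/y + 4/3| = 4·|-3 − y|/(3·|y|) = 4|y + 3|/(3|y|).
Restrict delta ≤ 3/2. Then |y + 3| < 3/2 gives |y| > 3/2, so 3|y| > 9/2.
Then |4/y + 4/3| < 4|y + 3|/(9/2), which is < eps when |y + 3| < (9/8)eps.
Take delta = min(3/2, (9/8)eps). Then 0 < |y + 3| < delta gives both |y + 3| < 3/2 and |y + 3| < (9/8)eps, so |4/y + 4/3| < eps.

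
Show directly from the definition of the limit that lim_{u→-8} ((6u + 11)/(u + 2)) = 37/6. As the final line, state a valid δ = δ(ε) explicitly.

Let ε > 0. We want δ > 0 with 0 < |u + 8| < δ ⇒ |(6u + 11)/(u + 2) − (37/6)| < ε.
Combining over a common denominator, (6u + 11)/(u + 2) − (37/6) = [(6u + 11)·(-6) − (-37)·(u + 2)] / [(-6)·(u + 2)] = 1(u + 8) / ((-6)(u + 2)).
So |(6u + 11)/(u + 2) − (37/6)| = |u + 8| / (6·|u + 2|).
Restrict δ ≤ 3. Then |u + 8| < 3 gives |u + 2| = |(u + 8) + (-6)| ≥ 6 − 3 = 3.
Hence |(6u + 11)/(u + 2) − (37/6)| < |u + 8|/(6·3) = (1/18)|u + 8|, which is < ε once |u + 8| < 18ε.
Take δ = min(3, 18ε). Then 0 < |u + 8| < δ forces both bounds, so |(6u + 11)/(u + 2) − (37/6)| < ε.

δ = min(3, 18ε)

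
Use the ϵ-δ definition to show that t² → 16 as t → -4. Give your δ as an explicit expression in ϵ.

Let ϵ > 0. We seek δ > 0 with 0 < |t + 4| < δ ⇒ |t² − 16| < ϵ.
Factor: t² − 16 = (t + 4)(t - 4), so |t² − 16| = |t + 4|·|t - 4|.
Restrict δ ≤ 1. Then |t + 4| < 1 gives |t| < 5, so by the triangle inequality |t - 4| ≤ 5 + 4 = 9.
Hence |t² − 16| ≤ 9|t + 4|, which is < ϵ once |t + 4| < ϵ/9.
Take δ = min(1, ϵ/9). If 0 < |t + 4| < δ then both bounds hold and |t² − 16| ≤ 9|t + 4| < 9·(ϵ/9) = ϵ.

δ = min(1, ϵ/9)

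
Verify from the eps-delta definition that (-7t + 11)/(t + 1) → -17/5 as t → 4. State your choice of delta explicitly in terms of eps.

delta = min(5/2, (25/36)eps)

Let eps > 0 be given. We want delta > 0 with 0 < |t − 4| < delta ⇒ |(-7t + 11)/(t + 1) + 17/5| < eps.
Combining over a common denominator, (-7t + 11)/(t + 1) + 17/5 = [(-7t + 11)·5 − (-17)·(t + 1)] / [5·(t + 1)] = -18(t − 4) / (5(t + 1)).
So |(-7t + 11)/(t + 1) + 17/5| = 18|t − 4| / (5·|t + 1|).
Require delta ≤ 5/2, so |t + 1| ≥ |5| − |t − 4| > 5 − 5/2 = 5/2.
Hence |(-7t + 11)/(t + 1) + 17/5| < 18|t − 4|/(5·(5/2)) = (36/25)|t − 4|, which is < eps once |t − 4| < (25/36)eps.
Take delta = min(5/2, (25/36)eps). Then 0 < |t − 4| < delta forces both bounds, so |(-7t + 11)/(t + 1) + 17/5| < eps.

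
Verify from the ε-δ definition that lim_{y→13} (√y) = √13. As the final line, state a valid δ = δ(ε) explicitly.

Let ε > 0 be given. We want δ > 0 such that 0 < |y − 13| < δ implies |√y − √13| < ε.
Multiplying by the conjugate, |√y − √13| = |y − 13|/(√y + √13).
Restrict δ ≤ 13 so that |y − 13| < 13 forces y > 0, and then √y + √13 > √13.
Hence |√y − √13| < |y − 13|/√13, which is < ε once |y − 13| < √13·ε.
Take δ = min(13, √13·ε). If 0 < |y − 13| < δ then y > 0 and |√y − √13| < |y − 13|/√13 < ε.

δ = min(13, √13·ε)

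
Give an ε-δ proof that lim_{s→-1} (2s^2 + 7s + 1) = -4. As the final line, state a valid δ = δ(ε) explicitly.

Suppose ε > 0. We want δ > 0 such that 0 < |s + 1| < δ implies |(2s^2 + 7s + 1) + 4| < ε.
(2s^2 + 7s + 1) + 4 = 2s^2 + 7s + 5 = (s + 1)(2s + 5).
So |(2s^2 + 7s + 1) + 4| = |s + 1|·|2s + 5|.
Require δ ≤ 1. Then |s + 1| < 1 gives |s| < 2, and by the triangle inequality |2s + 5| ≤ 2·2 + 5 = 9.
Hence |(2s^2 + 7s + 1) + 4| ≤ 9|s + 1| < ε provided |s + 1| < ε/9.
Choosing δ = min(1, ε/9) ensures both conditions, hence |(2s^2 + 7s + 1) + 4| < ε.

δ = min(1, ε/9)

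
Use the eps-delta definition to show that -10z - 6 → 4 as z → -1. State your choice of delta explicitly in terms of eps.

delta = eps/10

Let eps > 0 be given. We need delta > 0 so that 0 < |z + 1| < delta implies |(-10z - 6) − 4| < eps.
|(-10z - 6) − 4| = |-10z - 10| = 10|z + 1|.
So 10|z + 1| < eps exactly when |z + 1| < eps/10.
Take delta = eps/10. If 0 < |z + 1| < delta then |(-10z - 6) − 4| = 10|z + 1| < 10·(eps/10) = eps.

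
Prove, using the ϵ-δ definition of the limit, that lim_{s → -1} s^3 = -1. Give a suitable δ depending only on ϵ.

Suppose ϵ > 0. We seek δ > 0 with 0 < |s + 1| < δ ⇒ |s^3 + 1| < ϵ.
Factor: s^3 + 1 = (s + 1)(s^2 - s + 1), so |s^3 + 1| = |s + 1|·|s^2 - s + 1|.
Impose δ ≤ 1 so that |s| < 2; then |s^2 - s + 1| ≤ 7.
Hence |s^3 + 1| ≤ 7|s + 1|, which is < ϵ once |s + 1| < ϵ/7.
Take δ = min(1, ϵ/7). If 0 < |s + 1| < δ then both bounds hold and |s^3 + 1| ≤ 7|s + 1| < 7·(ϵ/7) = ϵ.

δ = min(1, ϵ/7)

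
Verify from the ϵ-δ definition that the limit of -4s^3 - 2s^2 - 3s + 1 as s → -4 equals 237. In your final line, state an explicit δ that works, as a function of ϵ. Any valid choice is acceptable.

δ = min(1, ϵ/229)

Let ϵ > 0 be given. We want δ > 0 such that 0 < |s + 4| < δ implies |(-4s^3 - 2s^2 - 3s + 1) − 237| < ϵ.
(-4s^3 - 2s^2 - 3s + 1) − 237 = -4s^3 - 2s^2 - 3s - 236 = (s + 4)(-4s^2 + 14s - 59).
So |(-4s^3 - 2s^2 - 3s + 1) − 237| = |s + 4|·|-4s^2 + 14s - 59|.
Assume first that |s + 4| < 1, so |s| < 5. Then |-4s^2 + 14s - 59| ≤ 4·5^2 + 14·5 + 59 = 229.
Hence |(-4s^3 - 2s^2 - 3s + 1) − 237| ≤ 229|s + 4| < ϵ provided |s + 4| < ϵ/229.
Choosing δ = min(1, ϵ/229) ensures both conditions, hence |(-4s^3 - 2s^2 - 3s + 1) − 237| < ϵ.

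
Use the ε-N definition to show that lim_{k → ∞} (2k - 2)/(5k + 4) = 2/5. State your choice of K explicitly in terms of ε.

K = (18/25)/ε

Fix ε > 0. For k ≥ 1, |(2k - 2)/(5k + 4) − (2/5)| = |-18|/(5(5k + 4)) = 18/(5(5k + 4)).
Since 5k + 4 ≥ 5k for k ≥ 1, this is ≤ 18/(5·5k) = (18/25)/k.
So |(2k - 2)/(5k + 4) − (2/5)| < ε whenever k > (18/25)/ε.
Take K = (18/25)/ε. If k > K then |(2k - 2)/(5k + 4) − (2/5)| ≤ (18/25)/k < ε.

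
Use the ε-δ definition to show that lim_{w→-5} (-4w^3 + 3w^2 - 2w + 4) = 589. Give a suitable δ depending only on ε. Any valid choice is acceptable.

Let ε > 0 be given. We want δ > 0 such that 0 < |w + 5| < δ implies |(-4w^3 + 3w^2 - 2w + 4) − 589| < ε.
(-4w^3 + 3w^2 - 2w + 4) − 589 = -4w^3 + 3w^2 - 2w - 585 = (w + 5)(-4w^2 + 23w - 117).
So |(-4w^3 + 3w^2 - 2w + 4) − 589| = |w + 5|·|-4w^2 + 23w - 117|.
Assume first that |w + 5| < 1, so |w| < 6. Then |-4w^2 + 23w - 117| ≤ 4·6^2 + 23·6 + 117 = 399.
Hence |(-4w^3 + 3w^2 - 2w + 4) − 589| ≤ 399|w + 5| < ε provided |w + 5| < ε/399.
Choosing δ = min(1, ε/399) ensures both conditions, hence |(-4w^3 + 3w^2 - 2w + 4) − 589| < ε.

δ = min(1, ε/399)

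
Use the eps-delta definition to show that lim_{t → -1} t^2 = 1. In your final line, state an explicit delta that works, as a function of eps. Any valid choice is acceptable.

delta = min(1, eps/3)

Suppose eps > 0. We seek delta > 0 with 0 < |t + 1| < delta ⇒ |t^2 − 1| < eps.
Factor: t^2 − 1 = (t + 1)(t - 1), so |t^2 − 1| = |t + 1|·|t - 1|.
Restrict delta ≤ 1. Then |t + 1| < 1 gives |t| < 2, so by the triangle inequality |t - 1| ≤ 2 + 1 = 3.
Hence |t^2 − 1| ≤ 3|t + 1|, which is < eps once |t + 1| < eps/3.
Take delta = min(1, eps/3). If 0 < |t + 1| < delta then both bounds hold and |t^2 − 1| ≤ 3|t + 1| < 3·(eps/3) = eps.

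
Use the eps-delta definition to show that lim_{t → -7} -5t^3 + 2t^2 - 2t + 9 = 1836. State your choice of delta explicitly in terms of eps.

delta = min(1, eps/877)

Suppose eps > 0. We want delta > 0 such that 0 < |t + 7| < delta implies |(-5t^3 + 2t^2 - 2t + 9) − 1836| < eps.
(-5t^3 + 2t^2 - 2t + 9) − 1836 = -5t^3 + 2t^2 - 2t - 1827 = (t + 7)(-5t^2 + 37t - 261).
So |(-5t^3 + 2t^2 - 2t + 9) − 1836| = |t + 7|·|-5t^2 + 37t - 261|.
Assume first that |t + 7| < 1, so |t| < 8. Then |-5t^2 + 37t - 261| ≤ 5·8^2 + 37·8 + 261 = 877.
Hence |(-5t^3 + 2t^2 - 2t + 9) − 1836| ≤ 877|t + 7| < eps provided |t + 7| < eps/877.
Choosing delta = min(1, eps/877) ensures both conditions, hence |(-5t^3 + 2t^2 - 2t + 9) − 1836| < eps.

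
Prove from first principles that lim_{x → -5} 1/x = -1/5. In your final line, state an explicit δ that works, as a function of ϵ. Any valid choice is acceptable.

Let ϵ > 0. We seek δ > 0 such that 0 < |x + 5| < δ implies |1/x + 1/5| < ϵ.
|1/x + 1/5| = |-5 − x|/(5·|x|) = |x + 5|/(5|x|).
Restrict δ ≤ 5/2. Then |x + 5| < 5/2 gives |x| > 5/2, so 5|x| > 25/2.
Then |1/x + 1/5| < |x + 5|/(25/2), which is < ϵ when |x + 5| < (25/2)ϵ.
Take δ = min(5/2, (25/2)ϵ). Then 0 < |x + 5| < δ gives both |x + 5| < 5/2 and |x + 5| < (25/2)ϵ, so |1/x + 1/5| < ϵ.

δ = min(5/2, (25/2)ϵ)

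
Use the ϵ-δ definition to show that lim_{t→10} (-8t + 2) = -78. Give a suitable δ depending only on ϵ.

Fix ϵ > 0. We need δ > 0 so that 0 < |t − 10| < δ implies |(-8t + 2) + 78| < ϵ.
|(-8t + 2) + 78| = |-8t + 80| = 8|t − 10|.
Thus it suffices that |t − 10| < ϵ/8.
Take δ = ϵ/8. If 0 < |t − 10| < δ then |(-8t + 2) + 78| = 8|t − 10| < 8·(ϵ/8) = ϵ.

δ = ϵ/8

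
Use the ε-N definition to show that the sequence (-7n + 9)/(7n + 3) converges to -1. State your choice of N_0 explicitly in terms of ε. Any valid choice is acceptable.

N_0 = (12/7)/ε

Let ε > 0. For n ≥ 1, |(-7n + 9)/(7n + 3) + 1| = |84|/(7(7n + 3)) = 84/(7(7n + 3)).
Since 7n + 3 ≥ 7n for n ≥ 1, this is ≤ 84/(7·7n) = (12/7)/n.
So |(-7n + 9)/(7n + 3) + 1| < ε whenever n > (12/7)/ε.
Take N_0 = (12/7)/ε. If n > N_0 then |(-7n + 9)/(7n + 3) + 1| ≤ (12/7)/n < ε.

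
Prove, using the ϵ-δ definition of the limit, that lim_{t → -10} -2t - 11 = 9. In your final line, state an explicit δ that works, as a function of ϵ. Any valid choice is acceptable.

Fix ϵ > 0. We need δ > 0 so that 0 < |t + 10| < δ implies |(-2t - 11) − 9| < ϵ.
Since (-2t - 11) − 9 = -2(t + 10), we have |(-2t - 11) − 9| = 2|t + 10|.
Thus it suffices that |t + 10| < ϵ/2.
Take δ = ϵ/2. If 0 < |t + 10| < δ then |(-2t - 11) − 9| = 2|t + 10| < 2·(ϵ/2) = ϵ.

δ = ϵ/2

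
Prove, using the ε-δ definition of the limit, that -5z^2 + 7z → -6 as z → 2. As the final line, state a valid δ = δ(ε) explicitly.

δ = min(2, ε/23)

Suppose ε > 0. We want δ > 0 such that 0 < |z − 2| < δ implies |(-5z^2 + 7z) + 6| < ε.
(-5z^2 + 7z) + 6 = -5z^2 + 7z + 6 = (z − 2)(-5z - 3).
So |(-5z^2 + 7z) + 6| = |z − 2|·|-5z - 3|.
Assume first that |z − 2| < 2, so |z| < 4. Then |-5z - 3| ≤ 5·4 + 3 = 23.
Hence |(-5z^2 + 7z) + 6| ≤ 23|z − 2| < ε provided |z − 2| < ε/23.
Choosing δ = min(2, ε/23) ensures both conditions, hence |(-5z^2 + 7z) + 6| < ε.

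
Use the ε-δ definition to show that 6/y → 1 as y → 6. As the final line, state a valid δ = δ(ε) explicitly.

δ = min(3, 3ε)

Let ε > 0 be given. We seek δ > 0 such that 0 < |y − 6| < δ implies |6/y − 1| < ε.
|6/y − 1| = 6·|6 − y|/(6·|y|) = 6|y − 6|/(6|y|).
Require δ ≤ 3 so that |y| > 6 − 3 = 3, hence 6|y| > 18.
Then |6/y − 1| < 6|y − 6|/18, which is < ε when |y − 6| < 3ε.
Take δ = min(3, 3ε). Then 0 < |y − 6| < δ gives both |y − 6| < 3 and |y − 6| < 3ε, so |6/y − 1| < ε.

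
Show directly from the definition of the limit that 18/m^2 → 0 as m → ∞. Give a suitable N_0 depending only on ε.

N_0 = (18/ε)^{1/2}

Let ε > 0. For m ≥ 1, |18/m^2 − 0| = 18/m^2.
18/m^2 < ε ⇔ m^2 > 18/ε ⇔ m > (18/ε)^{1/2}.
Take N_0 = (18/ε)^{1/2}. Then m > N_0 implies 18/m^2 < ε.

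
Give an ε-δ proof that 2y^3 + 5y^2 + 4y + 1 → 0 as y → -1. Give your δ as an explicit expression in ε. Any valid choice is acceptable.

Let ε > 0 be given. We want δ > 0 such that 0 < |y + 1| < δ implies |(2y^3 + 5y^2 + 4y + 1)| < ε.
(2y^3 + 5y^2 + 4y + 1) = 2y^3 + 5y^2 + 4y + 1 = (y + 1)(2y^2 + 3y + 1).
So |(2y^3 + 5y^2 + 4y + 1)| = |y + 1|·|2y^2 + 3y + 1|.
Assume first that |y + 1| < 2, so |y| < 3. Then |2y^2 + 3y + 1| ≤ 2·3^2 + 3·3 + 1 = 28.
Hence |(2y^3 + 5y^2 + 4y + 1)| ≤ 28|y + 1| < ε provided |y + 1| < ε/28.
Take δ = min(2, ε/28). Then 0 < |y + 1| < δ gives both |y + 1| < 2 and |y + 1| < ε/28, so |(2y^3 + 5y^2 + 4y + 1)| < ε.

δ = min(2, ε/28)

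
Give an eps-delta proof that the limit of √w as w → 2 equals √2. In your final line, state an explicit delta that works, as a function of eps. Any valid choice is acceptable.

Let eps > 0. We want delta > 0 such that 0 < |w − 2| < delta implies |√w − √2| < eps.
Rationalise: √w − √2 = (w − 2)/(√w + √2), so |√w − √2| = |w − 2|/(√w + √2).
Restrict delta ≤ 2 so that |w − 2| < 2 forces w > 0, and then √w + √2 > √2.
Hence |√w − √2| < |w − 2|/√2, which is < eps once |w − 2| < √2·eps.
Take delta = min(2, √2·eps). If 0 < |w − 2| < delta then w > 0 and |√w − √2| < |w − 2|/√2 < eps.

delta = min(2, √2·eps)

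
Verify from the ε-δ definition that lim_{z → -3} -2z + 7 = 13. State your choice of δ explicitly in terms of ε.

Let ε > 0. We need δ > 0 so that 0 < |z + 3| < δ implies |(-2z + 7) − 13| < ε.
Since (-2z + 7) − 13 = -2(z + 3), we have |(-2z + 7) − 13| = 2|z + 3|.
So 2|z + 3| < ε exactly when |z + 3| < ε/2.
Choosing δ = ε/2 gives |(-2z + 7) − 13| = 2|z + 3| < ε whenever |z + 3| < δ.

δ = ε/2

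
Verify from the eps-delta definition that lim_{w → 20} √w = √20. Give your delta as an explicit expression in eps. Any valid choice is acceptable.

Let eps > 0 be given. We want delta > 0 such that 0 < |w − 20| < delta implies |√w − √20| < eps.
Multiplying by the conjugate, |√w − √20| = |w − 20|/(√w + √20).
Restrict delta ≤ 20 so that |w − 20| < 20 forces w > 0, and then √w + √20 > √20.
Hence |√w − √20| < |w − 20|/√20, which is < eps once |w − 20| < √20·eps.
Take delta = min(20, √20·eps). If 0 < |w − 20| < delta then w > 0 and |√w − √20| < |w − 20|/√20 < eps.

delta = min(20, √20·eps)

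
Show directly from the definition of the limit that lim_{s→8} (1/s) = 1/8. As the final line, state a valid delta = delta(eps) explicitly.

delta = min(4, 32eps)

Suppose eps > 0. We seek delta > 0 such that 0 < |s − 8| < delta implies |1/s − (1/8)| < eps.
|1/s − (1/8)| = |8 − s|/(8·|s|) = |s − 8|/(8|s|).
Require delta ≤ 4 so that |s| > 8 − 4 = 4, hence 8|s| > 32.
Then |1/s − (1/8)| < |s − 8|/32, which is < eps when |s − 8| < 32eps.
Take delta = min(4, 32eps). Then 0 < |s − 8| < delta gives both |s − 8| < 4 and |s − 8| < 32eps, so |1/s − (1/8)| < eps.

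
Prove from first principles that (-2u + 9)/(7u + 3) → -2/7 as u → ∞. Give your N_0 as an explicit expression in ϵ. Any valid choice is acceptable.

Let ϵ > 0. We seek N_0 > 0 such that u > N_0 implies |(-2u + 9)/(7u + 3) + 2/7| < ϵ.
(-2u + 9)/(7u + 3) + 2/7 = (7(-2u + 9) − (-2)(7u + 3)) / (7(7u + 3)) = 69/(7(7u + 3)).
For u > 0 we have 7u + 3 > 7u, so |(-2u + 9)/(7u + 3) + 2/7| = 69/(7(7u + 3)) < 69/(7·7u) = (69/49)/u.
Thus |(-2u + 9)/(7u + 3) + 2/7| < ϵ whenever u > (69/49)/ϵ.
Take N_0 = (69/49)/ϵ. If u > N_0 then |(-2u + 9)/(7u + 3) + 2/7| < (69/49)/u < ϵ.

N_0 = (69/49)/ϵ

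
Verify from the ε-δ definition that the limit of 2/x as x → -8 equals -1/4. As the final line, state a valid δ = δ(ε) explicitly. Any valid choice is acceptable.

Let ε > 0. We seek δ > 0 such that 0 < |x + 8| < δ implies |2/x + 1/4| < ε.
|2/x + 1/4| = 2·|-8 − x|/(8·|x|) = 2|x + 8|/(8|x|).
Restrict δ ≤ 4. Then |x + 8| < 4 gives |x| > 4, so 8|x| > 32.
Then |2/x + 1/4| < 2|x + 8|/32, which is < ε when |x + 8| < 16ε.
Take δ = min(4, 16ε). Then 0 < |x + 8| < δ gives both |x + 8| < 4 and |x + 8| < 16ε, so |2/x + 1/4| < ε.

δ = min(4, 16ε)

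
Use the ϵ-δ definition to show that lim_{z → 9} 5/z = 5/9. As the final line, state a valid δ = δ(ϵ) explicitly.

δ = min(9/2, (81/10)ϵ)

Let ϵ > 0 be given. We seek δ > 0 such that 0 < |z − 9| < δ implies |5/z − (5/9)| < ϵ.
|5/z − (5/9)| = 5·|9 − z|/(9·|z|) = 5|z − 9|/(9|z|).
Require δ ≤ 9/2 so that |z| > 9 − 9/2 = 9/2, hence 9|z| > 81/2.
Then |5/z − (5/9)| < 5|z − 9|/(81/2), which is < ϵ when |z − 9| < (81/10)ϵ.
Take δ = min(9/2, (81/10)ϵ). Then 0 < |z − 9| < δ gives both |z − 9| < 9/2 and |z − 9| < (81/10)ϵ, so |5/z − (5/9)| < ϵ.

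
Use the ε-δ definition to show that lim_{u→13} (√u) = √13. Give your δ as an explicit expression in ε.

δ = min(13, √13·ε)

Let ε > 0 be given. We want δ > 0 such that 0 < |u − 13| < δ implies |√u − √13| < ε.
Rationalise: √u − √13 = (u − 13)/(√u + √13), so |√u − √13| = |u − 13|/(√u + √13).
Restrict δ ≤ 13 so that |u − 13| < 13 forces u > 0, and then √u + √13 > √13.
Hence |√u − √13| < |u − 13|/√13, which is < ε once |u − 13| < √13·ε.
Take δ = min(13, √13·ε). If 0 < |u − 13| < δ then u > 0 and |√u − √13| < |u − 13|/√13 < ε.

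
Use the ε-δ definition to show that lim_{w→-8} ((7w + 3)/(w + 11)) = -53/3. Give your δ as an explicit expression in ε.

δ = min(3/2, (9/148)ε)

Suppose ε > 0. We want δ > 0 with 0 < |w + 8| < δ ⇒ |(7w + 3)/(w + 11) + 53/3| < ε.
Combining over a common denominator, (7w + 3)/(w + 11) + 53/3 = [(7w + 3)·3 − (-53)·(w + 11)] / [3·(w + 11)] = 74(w + 8) / (3(w + 11)).
So |(7w + 3)/(w + 11) + 53/3| = 74|w + 8| / (3·|w + 11|).
Require δ ≤ 3/2, so |w + 11| ≥ |3| − |w + 8| > 3 − 3/2 = 3/2.
Hence |(7w + 3)/(w + 11) + 53/3| < 74|w + 8|/(3·(3/2)) = (148/9)|w + 8|, which is < ε once |w + 8| < (9/148)ε.
Take δ = min(3/2, (9/148)ε). Then 0 < |w + 8| < δ forces both bounds, so |(7w + 3)/(w + 11) + 53/3| < ε.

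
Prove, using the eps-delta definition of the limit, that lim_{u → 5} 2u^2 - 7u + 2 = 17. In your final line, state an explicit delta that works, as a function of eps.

Suppose eps > 0. We want delta > 0 such that 0 < |u − 5| < delta implies |(2u^2 - 7u + 2) − 17| < eps.
(2u^2 - 7u + 2) − 17 = 2u^2 - 7u - 15 = (u − 5)(2u + 3).
So |(2u^2 - 7u + 2) − 17| = |u − 5|·|2u + 3|.
Assume first that |u − 5| < 1, so |u| < 6. Then |2u + 3| ≤ 2·6 + 3 = 15.
Hence |(2u^2 - 7u + 2) − 17| ≤ 15|u − 5| < eps provided |u − 5| < eps/15.
Take delta = min(1, eps/15). Then 0 < |u − 5| < delta gives both |u − 5| < 1 and |u − 5| < eps/15, so |(2u^2 - 7u + 2) − 17| < eps.

delta = min(1, eps/15)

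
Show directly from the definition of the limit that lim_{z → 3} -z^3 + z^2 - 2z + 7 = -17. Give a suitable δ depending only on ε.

Fix ε > 0. We want δ > 0 such that 0 < |z − 3| < δ implies |(-z^3 + z^2 - 2z + 7) + 17| < ε.
(-z^3 + z^2 - 2z + 7) + 17 = -z^3 + z^2 - 2z + 24 = (z − 3)(-z^2 - 2z - 8).
So |(-z^3 + z^2 - 2z + 7) + 17| = |z − 3|·|-z^2 - 2z - 8|.
Require δ ≤ 2. Then |z − 3| < 2 gives |z| < 5, and by the triangle inequality |-z^2 - 2z - 8| ≤ 5^2 + 2·5 + 8 = 43.
Hence |(-z^3 + z^2 - 2z + 7) + 17| ≤ 43|z − 3| < ε provided |z − 3| < ε/43.
Take δ = min(2, ε/43). Then 0 < |z − 3| < δ gives both |z − 3| < 2 and |z − 3| < ε/43, so |(-z^3 + z^2 - 2z + 7) + 17| < ε.

δ = min(2, ε/43)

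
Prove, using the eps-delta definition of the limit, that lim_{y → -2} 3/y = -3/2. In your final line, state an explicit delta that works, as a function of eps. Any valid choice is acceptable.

Suppose eps > 0. We seek delta > 0 such that 0 < |y + 2| < delta implies |3/y + 3/2| < eps.
|3/y + 3/2| = 3·|-2 − y|/(2·|y|) = 3|y + 2|/(2|y|).
Restrict delta ≤ 1. Then |y + 2| < 1 gives |y| > 1, so 2|y| > 2.
Then |3/y + 3/2| < 3|y + 2|/2, which is < eps when |y + 2| < (2/3)eps.
Take delta = min(1, (2/3)eps). Then 0 < |y + 2| < delta gives both |y + 2| < 1 and |y + 2| < (2/3)eps, so |3/y + 3/2| < eps.

delta = min(1, (2/3)eps)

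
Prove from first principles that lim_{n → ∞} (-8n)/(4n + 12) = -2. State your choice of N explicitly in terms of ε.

Let ε > 0 be given. For n ≥ 1, |(-8n)/(4n + 12) + 2| = |96|/(4(4n + 12)) = 96/(4(4n + 12)).
Since 4n + 12 ≥ 4n for n ≥ 1, this is ≤ 96/(4·4n) = 6/n.
So |(-8n)/(4n + 12) + 2| < ε whenever n > 6/ε.
Take N = 6/ε. If n > N then |(-8n)/(4n + 12) + 2| ≤ 6/n < ε.

N = 6/ε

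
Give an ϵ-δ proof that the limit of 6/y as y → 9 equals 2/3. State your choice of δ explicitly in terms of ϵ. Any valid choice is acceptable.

δ = min(9/2, (27/4)ϵ)

Let ϵ > 0. We seek δ > 0 such that 0 < |y − 9| < δ implies |6/y − (2/3)| < ϵ.
|6/y − (2/3)| = 6·|9 − y|/(9·|y|) = 6|y − 9|/(9|y|).
Require δ ≤ 9/2 so that |y| > 9 − 9/2 = 9/2, hence 9|y| > 81/2.
Then |6/y − (2/3)| < 6|y − 9|/(81/2), which is < ϵ when |y − 9| < (27/4)ϵ.
Take δ = min(9/2, (27/4)ϵ). Then 0 < |y − 9| < δ gives both |y − 9| < 9/2 and |y − 9| < (27/4)ϵ, so |6/y − (2/3)| < ϵ.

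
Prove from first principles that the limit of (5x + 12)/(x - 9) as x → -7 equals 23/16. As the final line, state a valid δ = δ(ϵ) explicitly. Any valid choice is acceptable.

Fix ϵ > 0. We want δ > 0 with 0 < |x + 7| < δ ⇒ |(5x + 12)/(x - 9) − (23/16)| < ϵ.
Combining over a common denominator, (5x + 12)/(x - 9) − (23/16) = [(5x + 12)·(-16) − (-23)·(x - 9)] / [(-16)·(x - 9)] = -57(x + 7) / ((-16)(x - 9)).
So |(5x + 12)/(x - 9) − (23/16)| = 57|x + 7| / (16·|x − 9|).
Restrict δ ≤ 8. Then |x + 7| < 8 gives |x − 9| = |(x + 7) + (-16)| ≥ 16 − 8 = 8.
Hence |(5x + 12)/(x - 9) − (23/16)| < 57|x + 7|/(16·8) = (57/128)|x + 7|, which is < ϵ once |x + 7| < (128/57)ϵ.
Take δ = min(8, (128/57)ϵ). Then 0 < |x + 7| < δ forces both bounds, so |(5x + 12)/(x - 9) − (23/16)| < ϵ.

δ = min(8, (128/57)ϵ)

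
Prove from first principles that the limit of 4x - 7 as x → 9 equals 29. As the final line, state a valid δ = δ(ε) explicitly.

Suppose ε > 0. We need δ > 0 so that 0 < |x − 9| < δ implies |(4x - 7) − 29| < ε.
Since (4x - 7) − 29 = 4(x − 9), we have |(4x - 7) − 29| = 4|x − 9|.
So 4|x − 9| < ε exactly when |x − 9| < ε/4.
Choosing δ = ε/4 gives |(4x - 7) − 29| = 4|x − 9| < ε whenever |x − 9| < δ.

δ = ε/4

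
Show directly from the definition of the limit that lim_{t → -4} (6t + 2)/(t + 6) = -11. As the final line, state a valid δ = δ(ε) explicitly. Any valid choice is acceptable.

δ = min(1, (1/17)ε)

Fix ε > 0. We want δ > 0 with 0 < |t + 4| < δ ⇒ |(6t + 2)/(t + 6) + 11| < ε.
Combining over a common denominator, (6t + 2)/(t + 6) + 11 = [(6t + 2)·2 − (-22)·(t + 6)] / [2·(t + 6)] = 34(t + 4) / (2(t + 6)).
So |(6t + 2)/(t + 6) + 11| = 34|t + 4| / (2·|t + 6|).
Require δ ≤ 1, so |t + 6| ≥ |2| − |t + 4| > 2 − 1 = 1.
Hence |(6t + 2)/(t + 6) + 11| < 34|t + 4|/(2·1) = 17|t + 4|, which is < ε once |t + 4| < (1/17)ε.
Take δ = min(1, (1/17)ε). Then 0 < |t + 4| < δ forces both bounds, so |(6t + 2)/(t + 6) + 11| < ε.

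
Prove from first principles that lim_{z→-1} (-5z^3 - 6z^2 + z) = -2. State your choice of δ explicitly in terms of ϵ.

Let ϵ > 0. We want δ > 0 such that 0 < |z + 1| < δ implies |(-5z^3 - 6z^2 + z) + 2| < ϵ.
(-5z^3 - 6z^2 + z) + 2 = -5z^3 - 6z^2 + z + 2 = (z + 1)(-5z^2 - z + 2).
So |(-5z^3 - 6z^2 + z) + 2| = |z + 1|·|-5z^2 - z + 2|.
Assume first that |z + 1| < 1, so |z| < 2. Then |-5z^2 - z + 2| ≤ 5·2^2 + 2 + 2 = 24.
Hence |(-5z^3 - 6z^2 + z) + 2| ≤ 24|z + 1| < ϵ provided |z + 1| < ϵ/24.
Choosing δ = min(1, ϵ/24) ensures both conditions, hence |(-5z^3 - 6z^2 + z) + 2| < ϵ.

δ = min(1, ϵ/24)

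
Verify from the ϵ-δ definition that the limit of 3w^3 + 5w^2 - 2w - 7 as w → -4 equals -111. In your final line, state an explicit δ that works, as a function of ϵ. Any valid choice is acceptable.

Fix ϵ > 0. We want δ > 0 such that 0 < |w + 4| < δ implies |(3w^3 + 5w^2 - 2w - 7) + 111| < ϵ.
(3w^3 + 5w^2 - 2w - 7) + 111 = 3w^3 + 5w^2 - 2w + 104 = (w + 4)(3w^2 - 7w + 26).
So |(3w^3 + 5w^2 - 2w - 7) + 111| = |w + 4|·|3w^2 - 7w + 26|.
Require δ ≤ 2. Then |w + 4| < 2 gives |w| < 6, and by the triangle inequality |3w^2 - 7w + 26| ≤ 3·6^2 + 7·6 + 26 = 176.
Hence |(3w^3 + 5w^2 - 2w - 7) + 111| ≤ 176|w + 4| < ϵ provided |w + 4| < ϵ/176.
Choosing δ = min(2, ϵ/176) ensures both conditions, hence |(3w^3 + 5w^2 - 2w - 7) + 111| < ϵ.

δ = min(2, ϵ/176)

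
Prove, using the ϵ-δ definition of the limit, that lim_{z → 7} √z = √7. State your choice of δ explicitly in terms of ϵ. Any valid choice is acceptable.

Suppose ϵ > 0. We want δ > 0 such that 0 < |z − 7| < δ implies |√z − √7| < ϵ.
Multiplying by the conjugate, |√z − √7| = |z − 7|/(√z + √7).
Restrict δ ≤ 7 so that |z − 7| < 7 forces z > 0, and then √z + √7 > √7.
Hence |√z − √7| < |z − 7|/√7, which is < ϵ once |z − 7| < √7·ϵ.
Take δ = min(7, √7·ϵ). If 0 < |z − 7| < δ then z > 0 and |√z − √7| < |z − 7|/√7 < ϵ.

δ = min(7, √7·ϵ)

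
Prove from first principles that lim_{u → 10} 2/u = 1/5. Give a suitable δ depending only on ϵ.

δ = min(5, 25ϵ)

Let ϵ > 0 be given. We seek δ > 0 such that 0 < |u − 10| < δ implies |2/u − (1/5)| < ϵ.
|2/u − (1/5)| = 2·|10 − u|/(10·|u|) = 2|u − 10|/(10|u|).
Require δ ≤ 5 so that |u| > 10 − 5 = 5, hence 10|u| > 50.
Then |2/u − (1/5)| < 2|u − 10|/50, which is < ϵ when |u − 10| < 25ϵ.
Take δ = min(5, 25ϵ). Then 0 < |u − 10| < δ gives both |u − 10| < 5 and |u − 10| < 25ϵ, so |2/u − (1/5)| < ϵ.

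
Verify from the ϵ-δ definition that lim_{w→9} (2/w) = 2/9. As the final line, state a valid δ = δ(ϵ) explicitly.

Suppose ϵ > 0. We seek δ > 0 such that 0 < |w − 9| < δ implies |2/w − (2/9)| < ϵ.
|2/w − (2/9)| = 2·|9 − w|/(9·|w|) = 2|w − 9|/(9|w|).
Restrict δ ≤ 9/2. Then |w − 9| < 9/2 gives |w| > 9/2, so 9|w| > 81/2.
Then |2/w − (2/9)| < 2|w − 9|/(81/2), which is < ϵ when |w − 9| < (81/4)ϵ.
Take δ = min(9/2, (81/4)ϵ). Then 0 < |w − 9| < δ gives both |w − 9| < 9/2 and |w − 9| < (81/4)ϵ, so |2/w − (2/9)| < ϵ.

δ = min(9/2, (81/4)ϵ)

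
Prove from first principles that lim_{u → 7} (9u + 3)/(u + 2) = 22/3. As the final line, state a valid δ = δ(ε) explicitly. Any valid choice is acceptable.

Fix ε > 0. We want δ > 0 with 0 < |u − 7| < δ ⇒ |(9u + 3)/(u + 2) − (22/3)| < ε.
Combining over a common denominator, (9u + 3)/(u + 2) − (22/3) = [(9u + 3)·9 − 66·(u + 2)] / [9·(u + 2)] = 15(u − 7) / (9(u + 2)).
So |(9u + 3)/(u + 2) − (22/3)| = 15|u − 7| / (9·|u + 2|).
Require δ ≤ 9/2, so |u + 2| ≥ |9| − |u − 7| > 9 − 9/2 = 9/2.
Hence |(9u + 3)/(u + 2) − (22/3)| < 15|u − 7|/(9·(9/2)) = (10/27)|u − 7|, which is < ε once |u − 7| < (27/10)ε.
Take δ = min(9/2, (27/10)ε). Then 0 < |u − 7| < δ forces both bounds, so |(9u + 3)/(u + 2) − (22/3)| < ε.

δ = min(9/2, (27/10)ε)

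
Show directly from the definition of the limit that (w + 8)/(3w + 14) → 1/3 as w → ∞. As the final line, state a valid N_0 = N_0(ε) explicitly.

N_0 = (10/9)/ε

Fix ε > 0. We seek N_0 > 0 such that w > N_0 implies |(w + 8)/(3w + 14) − (1/3)| < ε.
(w + 8)/(3w + 14) − (1/3) = (3(w + 8) − (3w + 14)) / (3(3w + 14)) = 10/(3(3w + 14)).
For w > 0 we have 3w + 14 > 3w, so |(w + 8)/(3w + 14) − (1/3)| = 10/(3(3w + 14)) < 10/(3·3w) = (10/9)/w.
Thus |(w + 8)/(3w + 14) − (1/3)| < ε whenever w > (10/9)/ε.
Take N_0 = (10/9)/ε. If w > N_0 then |(w + 8)/(3w + 14) − (1/3)| < (10/9)/w < ε.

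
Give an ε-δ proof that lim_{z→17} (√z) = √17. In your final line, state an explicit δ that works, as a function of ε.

Suppose ε > 0. We want δ > 0 such that 0 < |z − 17| < δ implies |√z − √17| < ε.
Multiplying by the conjugate, |√z − √17| = |z − 17|/(√z + √17).
Restrict δ ≤ 17 so that |z − 17| < 17 forces z > 0, and then √z + √17 > √17.
Hence |√z − √17| < |z − 17|/√17, which is < ε once |z − 17| < √17·ε.
Take δ = min(17, √17·ε). If 0 < |z − 17| < δ then z > 0 and |√z − √17| < |z − 17|/√17 < ε.

δ = min(17, √17·ε)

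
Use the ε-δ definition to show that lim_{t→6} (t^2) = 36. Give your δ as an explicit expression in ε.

δ = min(1, ε/13)

Fix ε > 0. We seek δ > 0 with 0 < |t − 6| < δ ⇒ |t^2 − 36| < ε.
Factor: t^2 − 36 = (t − 6)(t + 6), so |t^2 − 36| = |t − 6|·|t + 6|.
Restrict δ ≤ 1. Then |t − 6| < 1 gives |t| < 7, so by the triangle inequality |t + 6| ≤ 7 + 6 = 13.
Hence |t^2 − 36| ≤ 13|t − 6|, which is < ε once |t − 6| < ε/13.
Take δ = min(1, ε/13). If 0 < |t − 6| < δ then both bounds hold and |t^2 − 36| ≤ 13|t − 6| < 13·(ε/13) = ε.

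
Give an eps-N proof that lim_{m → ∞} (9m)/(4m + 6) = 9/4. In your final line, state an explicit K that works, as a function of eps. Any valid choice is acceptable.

K = (27/8)/eps

Fix eps > 0. For m ≥ 1, |(9m)/(4m + 6) − (9/4)| = |-54|/(4(4m + 6)) = 54/(4(4m + 6)).
Since 4m + 6 ≥ 4m for m ≥ 1, this is ≤ 54/(4·4m) = (27/8)/m.
So |(9m)/(4m + 6) − (9/4)| < eps whenever m > (27/8)/eps.
Take K = (27/8)/eps. If m > K then |(9m)/(4m + 6) − (9/4)| ≤ (27/8)/m < eps.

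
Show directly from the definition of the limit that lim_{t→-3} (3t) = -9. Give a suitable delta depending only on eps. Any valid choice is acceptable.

delta = eps/3

Suppose eps > 0. We need delta > 0 so that 0 < |t + 3| < delta implies |(3t) + 9| < eps.
Since (3t) + 9 = 3(t + 3), we have |(3t) + 9| = 3|t + 3|.
Thus it suffices that |t + 3| < eps/3.
Take delta = eps/3. If 0 < |t + 3| < delta then |(3t) + 9| = 3|t + 3| < 3·(eps/3) = eps.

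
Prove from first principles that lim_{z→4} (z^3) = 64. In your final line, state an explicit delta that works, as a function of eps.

delta = min(1, eps/61)

Fix eps > 0. We seek delta > 0 with 0 < |z − 4| < delta ⇒ |z^3 − 64| < eps.
Factor: z^3 − 64 = (z − 4)(z^2 + 4z + 16), so |z^3 − 64| = |z − 4|·|z^2 + 4z + 16|.
Impose delta ≤ 1 so that |z| < 5; then |z^2 + 4z + 16| ≤ 61.
Hence |z^3 − 64| ≤ 61|z − 4|, which is < eps once |z − 4| < eps/61.
Take delta = min(1, eps/61). If 0 < |z − 4| < delta then both bounds hold and |z^3 − 64| ≤ 61|z − 4| < 61·(eps/61) = eps.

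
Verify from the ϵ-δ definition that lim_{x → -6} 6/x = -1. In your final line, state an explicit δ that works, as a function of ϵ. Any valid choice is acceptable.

δ = min(3, 3ϵ)

Let ϵ > 0 be given. We seek δ > 0 such that 0 < |x + 6| < δ implies |6/x + 1| < ϵ.
|6/x + 1| = 6·|-6 − x|/(6·|x|) = 6|x + 6|/(6|x|).
Require δ ≤ 3 so that |x| > 6 − 3 = 3, hence 6|x| > 18.
Then |6/x + 1| < 6|x + 6|/18, which is < ϵ when |x + 6| < 3ϵ.
Take δ = min(3, 3ϵ). Then 0 < |x + 6| < δ gives both |x + 6| < 3 and |x + 6| < 3ϵ, so |6/x + 1| < ϵ.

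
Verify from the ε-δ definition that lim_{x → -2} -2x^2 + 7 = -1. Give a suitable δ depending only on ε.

δ = min(2, ε/12)

Let ε > 0. We want δ > 0 such that 0 < |x + 2| < δ implies |(-2x^2 + 7) + 1| < ε.
(-2x^2 + 7) + 1 = -2x^2 + 8 = (x + 2)(-2x + 4).
So |(-2x^2 + 7) + 1| = |x + 2|·|-2x + 4|.
Require δ ≤ 2. Then |x + 2| < 2 gives |x| < 4, and by the triangle inequality |-2x + 4| ≤ 2·4 + 4 = 12.
Hence |(-2x^2 + 7) + 1| ≤ 12|x + 2| < ε provided |x + 2| < ε/12.
Take δ = min(2, ε/12). Then 0 < |x + 2| < δ gives both |x + 2| < 2 and |x + 2| < ε/12, so |(-2x^2 + 7) + 1| < ε.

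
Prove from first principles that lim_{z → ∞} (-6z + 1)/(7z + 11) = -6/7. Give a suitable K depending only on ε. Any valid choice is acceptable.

Fix ε > 0. We seek K > 0 such that z > K implies |(-6z + 1)/(7z + 11) + 6/7| < ε.
(-6z + 1)/(7z + 11) + 6/7 = (7(-6z + 1) − (-6)(7z + 11)) / (7(7z + 11)) = 73/(7(7z + 11)).
For z > 0 we have 7z + 11 > 7z, so |(-6z + 1)/(7z + 11) + 6/7| = 73/(7(7z + 11)) < 73/(7·7z) = (73/49)/z.
Thus |(-6z + 1)/(7z + 11) + 6/7| < ε whenever z > (73/49)/ε.
Take K = (73/49)/ε. If z > K then |(-6z + 1)/(7z + 11) + 6/7| < (73/49)/z < ε.

K = (73/49)/ε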